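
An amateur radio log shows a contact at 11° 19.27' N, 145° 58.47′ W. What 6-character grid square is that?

BK71ah

Add 180° to longitude and 90° to latitude: 34.0255, 101.3212.
Field (20°×10°, letters A–R): lon ⌊34.0255/20⌋ = 1 → B; lat ⌊101.3212/10⌋ = 10 → K.
Square (2°×1°, digits 0–9): lon ⌊14.0255/2⌋ = 7; lat ⌊1.3212/1⌋ = 1.
Subsquare (5′×2.5′, letters a–x): lon ⌊0.0255/0.0833333⌋ = 0 → a; lat ⌊0.3212/0.0416667⌋ = 7 → h.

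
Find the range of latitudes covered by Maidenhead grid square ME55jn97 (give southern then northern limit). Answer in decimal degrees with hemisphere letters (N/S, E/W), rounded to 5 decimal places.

Field M=12, E=4: +12·20° lon, +4·10° lat → SW at lon 60°, lat -50°.
Square 5, 5: +5·2° lon, +5·1° lat → SW at lon 70°, lat -45°.
Subsquare j=9, n=13: +9·0.0833333° lon, +13·0.0416667° lat → SW at lon 70.75°, lat -44.4583°.
Extended square 9, 7: +9·0.00833333° lon, +7·0.00416667° lat → SW at lon 70.825°, lat -44.4292°.
Cell spans 0.00833333° lon × 0.00416667° lat.
south 44.42917° S, north 44.42500° S.

44.42917° S, 44.42500° S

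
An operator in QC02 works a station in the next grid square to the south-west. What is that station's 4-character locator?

PC91

Longitude square 0; −1 → -1, wraps to 9, carry into field.
Longitude field Q = 16; −1 → 15 = P.
Latitude square 2; −1 → 1.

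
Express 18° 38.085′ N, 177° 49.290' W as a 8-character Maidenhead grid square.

AK18cp12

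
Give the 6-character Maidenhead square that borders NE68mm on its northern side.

NE68mn

Latitude subsquare m = 12; +1 → 13 = n.
The longitude characters are unchanged.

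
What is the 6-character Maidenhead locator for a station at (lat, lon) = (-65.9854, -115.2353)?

Shift to the Maidenhead origin (180°W, 90°S): lon 64.7647, lat 24.0146.
Field (20°×10°, letters A–R): 64.7647/20 → 3 → D, 24.0146/10 → 2 → C; chars DC.
Square (2°×1°, digits 0–9): 4.7647/2 → 2, 4.0146/1 → 4; chars 24.
Subsquare (5′×2.5′, letters a–x): 0.7647/0.0833333 → 9 → j, 0.0146/0.0416667 → 0 → a; chars ja.

DC24ja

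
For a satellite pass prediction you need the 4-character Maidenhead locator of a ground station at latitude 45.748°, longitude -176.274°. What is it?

Shift to the Maidenhead origin (180°W, 90°S): lon 3.73, lat 135.75.
Field: lon ⌊3.73/20⌋ = 0 → A; lat ⌊135.75/10⌋ = 13 → N.
Square: lon ⌊3.73/2⌋ = 1; lat ⌊5.75/1⌋ = 5.

AN15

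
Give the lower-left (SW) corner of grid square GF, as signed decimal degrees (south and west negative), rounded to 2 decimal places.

Field G=6, F=5: +6·20° lon, +5·10° lat → SW at lon -60°, lat -40°.
latitude -40.00, longitude -60.00.

-40.00, -60.00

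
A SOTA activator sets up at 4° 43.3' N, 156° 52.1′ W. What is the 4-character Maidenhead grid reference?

Add 180° to longitude and 90° to latitude: 23.13, 94.72.
Field (20°×10°, letters A–R): lon ⌊23.13/20⌋ = 1 → B; lat ⌊94.72/10⌋ = 9 → J.
Square (2°×1°, digits 0–9): lon ⌊3.13/2⌋ = 1; lat ⌊4.72/1⌋ = 4.

BJ14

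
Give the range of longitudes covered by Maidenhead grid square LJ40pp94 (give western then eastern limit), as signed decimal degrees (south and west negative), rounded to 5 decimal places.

49.32500, 49.33333

Field L=11, J=9: +11·20° lon, +9·10° lat → SW at lon 40°, lat 0°.
Square 4, 0: +4·2° lon, +0·1° lat → SW at lon 48°, lat 0°.
Subsquare p=15, p=15: +15·0.0833333° lon, +15·0.0416667° lat → SW at lon 49.25°, lat 0.625°.
Extended square 9, 4: +9·0.00833333° lon, +4·0.00416667° lat → SW at lon 49.325°, lat 0.641667°.
Cell spans 0.00833333° lon × 0.00416667° lat.
west 49.32500, east 49.33333.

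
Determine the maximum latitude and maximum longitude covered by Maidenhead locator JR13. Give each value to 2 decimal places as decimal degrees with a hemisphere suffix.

Field J=9, R=17: +9·20° lon, +17·10° lat → SW at lon 0°, lat 80°.
Square 1, 3: +1·2° lon, +3·1° lat → SW at lon 2°, lat 83°.
Cell spans 2° lon × 1° lat. NE corner is SW corner plus one full cell.
latitude 84.00° N, longitude 4.00° E.

84.00° N, 4.00° E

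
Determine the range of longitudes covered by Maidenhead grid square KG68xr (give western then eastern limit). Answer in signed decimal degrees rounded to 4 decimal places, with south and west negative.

33.9167, 34.0000

Field K=10, G=6: +10·20° lon, +6·10° lat → SW at lon 20°, lat -30°.
Square 6, 8: +6·2° lon, +8·1° lat → SW at lon 32°, lat -22°.
Subsquare x=23, r=17: +23·0.0833333° lon, +17·0.0416667° lat → SW at lon 33.9167°, lat -21.2917°.
Cell spans 0.0833333° lon × 0.0416667° lat.
west 33.9167, east 34.0000.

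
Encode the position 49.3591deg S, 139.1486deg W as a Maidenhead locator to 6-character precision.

CE00kp

Offset from 180°W / 90°S: lon 40.8514°, lat 40.6409°.
Field (20°×10°, letters A–R): 40.8514/20 → 2 → C, 40.6409/10 → 4 → E; chars CE.
Square (2°×1°, digits 0–9): 0.8514/2 → 0, 0.6409/1 → 0; chars 00.
Subsquare (5′×2.5′, letters a–x): 0.8514/0.0833333 → 10 → k, 0.6409/0.0416667 → 15 → p; chars kp.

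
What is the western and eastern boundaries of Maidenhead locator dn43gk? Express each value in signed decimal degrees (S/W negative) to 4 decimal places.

-111.5000, -111.4167

Field D=3, N=13: +3·20° lon, +13·10° lat → SW at lon -120°, lat 40°.
Square 4, 3: +4·2° lon, +3·1° lat → SW at lon -112°, lat 43°.
Subsquare g=6, k=10: +6·0.0833333° lon, +10·0.0416667° lat → SW at lon -111.5°, lat 43.4167°.
Cell spans 0.0833333° lon × 0.0416667° lat.
west -111.5000, east -111.4167.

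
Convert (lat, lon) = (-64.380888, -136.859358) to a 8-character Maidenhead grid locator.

CC15no68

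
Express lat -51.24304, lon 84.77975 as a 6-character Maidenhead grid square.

ND28js

Add 180° to longitude and 90° to latitude: 264.7798, 38.7570.
Field: lon ⌊264.7798/20⌋ = 13 → N; lat ⌊38.7570/10⌋ = 3 → D.
Square: lon ⌊4.7798/2⌋ = 2; lat ⌊8.7570/1⌋ = 8.
Subsquare: lon ⌊0.7798/0.0833333⌋ = 9 → j; lat ⌊0.7570/0.0416667⌋ = 18 → s.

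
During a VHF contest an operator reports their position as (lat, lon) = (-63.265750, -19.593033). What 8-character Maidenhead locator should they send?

IC06er86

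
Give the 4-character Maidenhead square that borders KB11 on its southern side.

KB10

Latitude square 1; −1 → 0.
The longitude characters are unchanged.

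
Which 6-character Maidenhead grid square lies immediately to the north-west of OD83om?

Longitude subsquare o = 14; −1 → 13 = n.
Latitude subsquare m = 12; +1 → 13 = n.

OD83nn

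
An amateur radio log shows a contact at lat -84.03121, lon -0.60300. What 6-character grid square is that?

Offset from 180°W / 90°S: lon 179.3970°, lat 5.9688°.
Field: lon ⌊179.3970/20⌋ = 8 → I; lat ⌊5.9688/10⌋ = 0 → A.
Square: lon ⌊19.3970/2⌋ = 9; lat ⌊5.9688/1⌋ = 5.
Subsquare: lon ⌊1.3970/0.0833333⌋ = 16 → q; lat ⌊0.9688/0.0416667⌋ = 23 → x.

IA95qx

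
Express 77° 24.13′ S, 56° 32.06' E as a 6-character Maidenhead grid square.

LB82go

Shift to the Maidenhead origin (180°W, 90°S): lon 236.5343, lat 12.5978.
Field: lon ⌊236.5343/20⌋ = 11 → L; lat ⌊12.5978/10⌋ = 1 → B.
Square: lon ⌊16.5343/2⌋ = 8; lat ⌊2.5978/1⌋ = 2.
Subsquare: lon ⌊0.5343/0.0833333⌋ = 6 → g; lat ⌊0.5978/0.0416667⌋ = 14 → o.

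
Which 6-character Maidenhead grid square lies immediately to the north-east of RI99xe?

AI09af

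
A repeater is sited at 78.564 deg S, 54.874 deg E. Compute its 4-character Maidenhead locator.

LB71

Shift to the Maidenhead origin (180°W, 90°S): lon 234.87, lat 11.44.
Field: 234.87/20 → 11 → L, 11.44/10 → 1 → B; chars LB.
Square: 14.87/2 → 7, 1.44/1 → 1; chars 71.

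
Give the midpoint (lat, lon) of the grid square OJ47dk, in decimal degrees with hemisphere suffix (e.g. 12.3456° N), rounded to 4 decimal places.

Field O=14, J=9: +14·20° lon, +9·10° lat → SW at lon 100°, lat 0°.
Square 4, 7: +4·2° lon, +7·1° lat → SW at lon 108°, lat 7°.
Subsquare d=3, k=10: +3·0.0833333° lon, +10·0.0416667° lat → SW at lon 108.25°, lat 7.41667°.
Cell spans 0.0833333° lon × 0.0416667° lat. Centre is SW corner plus half of each.
latitude 7.4375° N, longitude 108.2917° E.

7.4375° N, 108.2917° E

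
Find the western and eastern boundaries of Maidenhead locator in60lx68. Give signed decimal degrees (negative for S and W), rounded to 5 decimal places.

Field I=8, N=13: +8·20° lon, +13·10° lat → SW at lon -20°, lat 40°.
Square 6, 0: +6·2° lon, +0·1° lat → SW at lon -8°, lat 40°.
Subsquare l=11, x=23: +11·0.0833333° lon, +23·0.0416667° lat → SW at lon -7.08333°, lat 40.9583°.
Extended square 6, 8: +6·0.00833333° lon, +8·0.00416667° lat → SW at lon -7.03333°, lat 40.9917°.
Cell spans 0.00833333° lon × 0.00416667° lat.
west -7.03333, east -7.02500.

-7.03333, -7.02500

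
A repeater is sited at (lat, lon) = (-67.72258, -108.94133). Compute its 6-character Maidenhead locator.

Shift to the Maidenhead origin (180°W, 90°S): lon 71.0587, lat 22.2774.
Field: 71.0587/20 → 3 → D, 22.2774/10 → 2 → C; chars DC.
Square: 11.0587/2 → 5, 2.2774/1 → 2; chars 52.
Subsquare: 1.0587/0.0833333 → 12 → m, 0.2774/0.0416667 → 6 → g; chars mg.

DC52mg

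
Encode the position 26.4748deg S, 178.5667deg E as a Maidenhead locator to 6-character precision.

RG93gm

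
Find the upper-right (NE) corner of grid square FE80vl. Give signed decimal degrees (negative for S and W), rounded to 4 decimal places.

-49.5000, -62.1667

Field F=5, E=4: +5·20° lon, +4·10° lat → SW at lon -80°, lat -50°.
Square 8, 0: +8·2° lon, +0·1° lat → SW at lon -64°, lat -50°.
Subsquare v=21, l=11: +21·0.0833333° lon, +11·0.0416667° lat → SW at lon -62.25°, lat -49.5417°.
Cell spans 0.0833333° lon × 0.0416667° lat. NE corner is SW corner plus one full cell.
latitude -49.5000, longitude -62.1667.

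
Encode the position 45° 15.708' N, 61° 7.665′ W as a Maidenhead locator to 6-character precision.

FN95kg

Offset from 180°W / 90°S: lon 118.8723°, lat 135.2618°.
Field: 118.8723/20 → 5 → F, 135.2618/10 → 13 → N; chars FN.
Square: 18.8723/2 → 9, 5.2618/1 → 5; chars 95.
Subsquare: 0.8723/0.0833333 → 10 → k, 0.2618/0.0416667 → 6 → g; chars kg.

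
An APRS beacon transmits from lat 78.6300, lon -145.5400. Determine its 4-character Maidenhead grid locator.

Add 180° to longitude and 90° to latitude: 34.46, 168.63.
Field: lon ⌊34.46/20⌋ = 1 → B; lat ⌊168.63/10⌋ = 16 → Q.
Square: lon ⌊14.46/2⌋ = 7; lat ⌊8.63/1⌋ = 8.

BQ78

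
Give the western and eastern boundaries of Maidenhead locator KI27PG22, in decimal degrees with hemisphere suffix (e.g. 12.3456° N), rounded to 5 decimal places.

25.26667° E, 25.27500° E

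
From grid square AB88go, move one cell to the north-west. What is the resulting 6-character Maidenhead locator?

AB88fp

Longitude subsquare g = 6; −1 → 5 = f.
Latitude subsquare o = 14; +1 → 15 = p.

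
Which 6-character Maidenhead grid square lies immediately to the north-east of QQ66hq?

QQ66ir

Longitude subsquare h = 7; +1 → 8 = i.
Latitude subsquare q = 16; +1 → 17 = r.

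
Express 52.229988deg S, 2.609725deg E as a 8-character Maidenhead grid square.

JD17hs34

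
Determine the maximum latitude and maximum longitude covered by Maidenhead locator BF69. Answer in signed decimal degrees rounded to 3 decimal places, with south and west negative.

Field B=1, F=5: +1·20° lon, +5·10° lat → SW at lon -160°, lat -40°.
Square 6, 9: +6·2° lon, +9·1° lat → SW at lon -148°, lat -31°.
Cell spans 2° lon × 1° lat. NE corner is SW corner plus one full cell.
latitude -30.000, longitude -146.000.

-30.000, -146.000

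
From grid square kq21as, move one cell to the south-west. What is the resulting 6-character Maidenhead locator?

KQ11xr

Longitude subsquare a = 0; −1 → -1, wraps to 23 = x, carry into square.
Longitude square 2; −1 → 1.
Latitude subsquare s = 18; −1 → 17 = r.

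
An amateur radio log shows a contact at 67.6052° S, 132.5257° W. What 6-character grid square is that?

CC32rj

Offset from 180°W / 90°S: lon 47.4743°, lat 22.3948°.
Field: 47.4743/20 → 2 → C, 22.3948/10 → 2 → C; chars CC.
Square: 7.4743/2 → 3, 2.3948/1 → 2; chars 32.
Subsquare: 1.4743/0.0833333 → 17 → r, 0.3948/0.0416667 → 9 → j; chars rj.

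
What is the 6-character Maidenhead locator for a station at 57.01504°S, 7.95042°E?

JD32xx

Offset from 180°W / 90°S: lon 187.9504°, lat 32.9850°.
Field: lon ⌊187.9504/20⌋ = 9 → J; lat ⌊32.9850/10⌋ = 3 → D.
Square: lon ⌊7.9504/2⌋ = 3; lat ⌊2.9850/1⌋ = 2.
Subsquare: lon ⌊1.9504/0.0833333⌋ = 23 → x; lat ⌊0.9850/0.0416667⌋ = 23 → x.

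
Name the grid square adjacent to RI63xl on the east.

RI73al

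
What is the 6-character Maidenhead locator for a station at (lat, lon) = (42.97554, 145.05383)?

QN22mx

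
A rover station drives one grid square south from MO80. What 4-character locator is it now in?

MN89

Latitude square 0; −1 → -1, wraps to 9, carry into field.
Latitude field O = 14; −1 → 13 = N.
The longitude characters are unchanged.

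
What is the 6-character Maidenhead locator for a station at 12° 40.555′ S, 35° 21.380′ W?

Shift to the Maidenhead origin (180°W, 90°S): lon 144.6437, lat 77.3241.
Field: lon ⌊144.6437/20⌋ = 7 → H; lat ⌊77.3241/10⌋ = 7 → H.
Square: lon ⌊4.6437/2⌋ = 2; lat ⌊7.3241/1⌋ = 7.
Subsquare: lon ⌊0.6437/0.0833333⌋ = 7 → h; lat ⌊0.3241/0.0416667⌋ = 7 → h.

HH27hh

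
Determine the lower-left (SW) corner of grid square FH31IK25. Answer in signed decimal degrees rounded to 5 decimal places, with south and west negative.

Field F=5, H=7: +5·20° lon, +7·10° lat → SW at lon -80°, lat -20°.
Square 3, 1: +3·2° lon, +1·1° lat → SW at lon -74°, lat -19°.
Subsquare i=8, k=10: +8·0.0833333° lon, +10·0.0416667° lat → SW at lon -73.3333°, lat -18.5833°.
Extended square 2, 5: +2·0.00833333° lon, +5·0.00416667° lat → SW at lon -73.3167°, lat -18.5625°.
latitude -18.56250, longitude -73.31667.

-18.56250, -73.31667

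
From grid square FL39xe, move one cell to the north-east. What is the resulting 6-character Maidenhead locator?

Longitude subsquare x = 23; +1 → 24, wraps to 0 = a, carry into square.
Longitude square 3; +1 → 4.
Latitude subsquare e = 4; +1 → 5 = f.

FL49af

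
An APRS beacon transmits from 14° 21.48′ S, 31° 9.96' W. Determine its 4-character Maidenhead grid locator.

HH45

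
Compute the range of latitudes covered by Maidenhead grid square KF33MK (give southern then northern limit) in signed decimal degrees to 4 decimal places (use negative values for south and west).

Field K=10, F=5: +10·20° lon, +5·10° lat → SW at lon 20°, lat -40°.
Square 3, 3: +3·2° lon, +3·1° lat → SW at lon 26°, lat -37°.
Subsquare m=12, k=10: +12·0.0833333° lon, +10·0.0416667° lat → SW at lon 27°, lat -36.5833°.
Cell spans 0.0833333° lon × 0.0416667° lat.
south -36.5833, north -36.5417.

-36.5833, -36.5417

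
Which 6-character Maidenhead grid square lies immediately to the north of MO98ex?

MO99ea

Latitude subsquare x = 23; +1 → 24, wraps to 0 = a, carry into square.
Latitude square 8; +1 → 9.
The longitude characters are unchanged.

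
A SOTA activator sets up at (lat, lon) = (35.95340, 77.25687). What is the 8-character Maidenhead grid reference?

MM85pw08

Shift to the Maidenhead origin (180°W, 90°S): lon 257.25687, lat 125.95340.
Field: lon ⌊257.25687/20⌋ = 12 → M; lat ⌊125.95340/10⌋ = 12 → M.
Square: lon ⌊17.25687/2⌋ = 8; lat ⌊5.95340/1⌋ = 5.
Subsquare: lon ⌊1.25687/0.0833333⌋ = 15 → p; lat ⌊0.95340/0.0416667⌋ = 22 → w.
Extended square: lon ⌊0.00687/0.00833333⌋ = 0; lat ⌊0.03673/0.00416667⌋ = 8.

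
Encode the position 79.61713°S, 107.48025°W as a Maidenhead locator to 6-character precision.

DB60gj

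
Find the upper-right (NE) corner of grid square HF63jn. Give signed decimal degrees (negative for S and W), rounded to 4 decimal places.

Field H=7, F=5: +7·20° lon, +5·10° lat → SW at lon -40°, lat -40°.
Square 6, 3: +6·2° lon, +3·1° lat → SW at lon -28°, lat -37°.
Subsquare j=9, n=13: +9·0.0833333° lon, +13·0.0416667° lat → SW at lon -27.25°, lat -36.4583°.
Cell spans 0.0833333° lon × 0.0416667° lat. NE corner is SW corner plus one full cell.
latitude -36.4167, longitude -27.1667.

-36.4167, -27.1667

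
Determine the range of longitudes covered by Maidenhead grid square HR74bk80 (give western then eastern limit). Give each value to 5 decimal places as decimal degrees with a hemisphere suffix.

Field H=7, R=17: +7·20° lon, +17·10° lat → SW at lon -40°, lat 80°.
Square 7, 4: +7·2° lon, +4·1° lat → SW at lon -26°, lat 84°.
Subsquare b=1, k=10: +1·0.0833333° lon, +10·0.0416667° lat → SW at lon -25.9167°, lat 84.4167°.
Extended square 8, 0: +8·0.00833333° lon, +0·0.00416667° lat → SW at lon -25.85°, lat 84.4167°.
Cell spans 0.00833333° lon × 0.00416667° lat.
west 25.85000° W, east 25.84167° W.

25.85000° W, 25.84167° W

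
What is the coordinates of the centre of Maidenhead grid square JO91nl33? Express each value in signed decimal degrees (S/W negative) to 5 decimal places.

Field J=9, O=14: +9·20° lon, +14·10° lat → SW at lon 0°, lat 50°.
Square 9, 1: +9·2° lon, +1·1° lat → SW at lon 18°, lat 51°.
Subsquare n=13, l=11: +13·0.0833333° lon, +11·0.0416667° lat → SW at lon 19.0833°, lat 51.4583°.
Extended square 3, 3: +3·0.00833333° lon, +3·0.00416667° lat → SW at lon 19.1083°, lat 51.4708°.
Cell spans 0.00833333° lon × 0.00416667° lat. Centre is SW corner plus half of each.
latitude 51.47292, longitude 19.11250.

51.47292, 19.11250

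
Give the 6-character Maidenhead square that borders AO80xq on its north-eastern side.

Longitude subsquare x = 23; +1 → 24, wraps to 0 = a, carry into square.
Longitude square 8; +1 → 9.
Latitude subsquare q = 16; +1 → 17 = r.

AO90ar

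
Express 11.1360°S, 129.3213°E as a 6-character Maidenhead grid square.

PH48pu

Offset from 180°W / 90°S: lon 309.3213°, lat 78.8640°.
Field: lon ⌊309.3213/20⌋ = 15 → P; lat ⌊78.8640/10⌋ = 7 → H.
Square: lon ⌊9.3213/2⌋ = 4; lat ⌊8.8640/1⌋ = 8.
Subsquare: lon ⌊1.3213/0.0833333⌋ = 15 → p; lat ⌊0.8640/0.0416667⌋ = 20 → u.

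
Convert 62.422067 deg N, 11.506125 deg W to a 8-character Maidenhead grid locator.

Add 180° to longitude and 90° to latitude: 168.49388, 152.42207.
Field: lon ⌊168.49388/20⌋ = 8 → I; lat ⌊152.42207/10⌋ = 15 → P.
Square: lon ⌊8.49388/2⌋ = 4; lat ⌊2.42207/1⌋ = 2.
Subsquare: lon ⌊0.49388/0.0833333⌋ = 5 → f; lat ⌊0.42207/0.0416667⌋ = 10 → k.
Extended square: lon ⌊0.07721/0.00833333⌋ = 9; lat ⌊0.00540/0.00416667⌋ = 1.

IP42fk91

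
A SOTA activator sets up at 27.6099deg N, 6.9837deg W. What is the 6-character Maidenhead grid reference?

IL67mo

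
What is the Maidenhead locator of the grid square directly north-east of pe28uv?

PE28vw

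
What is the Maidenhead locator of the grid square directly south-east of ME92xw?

NE02av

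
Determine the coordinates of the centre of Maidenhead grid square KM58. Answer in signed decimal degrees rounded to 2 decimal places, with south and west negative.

38.50, 31.00

Field K=10, M=12: +10·20° lon, +12·10° lat → SW at lon 20°, lat 30°.
Square 5, 8: +5·2° lon, +8·1° lat → SW at lon 30°, lat 38°.
Cell spans 2° lon × 1° lat. Centre is SW corner plus half of each.
latitude 38.50, longitude 31.00.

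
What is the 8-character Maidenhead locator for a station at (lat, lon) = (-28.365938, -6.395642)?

Offset from 180°W / 90°S: lon 173.60436°, lat 61.63406°.
Field (20°×10°, letters A–R): lon ⌊173.60436/20⌋ = 8 → I; lat ⌊61.63406/10⌋ = 6 → G.
Square (2°×1°, digits 0–9): lon ⌊13.60436/2⌋ = 6; lat ⌊1.63406/1⌋ = 1.
Subsquare (5′×2.5′, letters a–x): lon ⌊1.60436/0.0833333⌋ = 19 → t; lat ⌊0.63406/0.0416667⌋ = 15 → p.
Extended square (30″×15″, digits 0–9): lon ⌊0.02102/0.00833333⌋ = 2; lat ⌊0.00906/0.00416667⌋ = 2.

IG61tp22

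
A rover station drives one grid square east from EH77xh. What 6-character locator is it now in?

EH87ah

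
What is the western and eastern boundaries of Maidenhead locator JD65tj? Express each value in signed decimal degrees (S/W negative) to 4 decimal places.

Field J=9, D=3: +9·20° lon, +3·10° lat → SW at lon 0°, lat -60°.
Square 6, 5: +6·2° lon, +5·1° lat → SW at lon 12°, lat -55°.
Subsquare t=19, j=9: +19·0.0833333° lon, +9·0.0416667° lat → SW at lon 13.5833°, lat -54.625°.
Cell spans 0.0833333° lon × 0.0416667° lat.
west 13.5833, east 13.6667.

13.5833, 13.6667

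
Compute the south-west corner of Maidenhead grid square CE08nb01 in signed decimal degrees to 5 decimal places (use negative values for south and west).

Field C=2, E=4: +2·20° lon, +4·10° lat → SW at lon -140°, lat -50°.
Square 0, 8: +0·2° lon, +8·1° lat → SW at lon -140°, lat -42°.
Subsquare n=13, b=1: +13·0.0833333° lon, +1·0.0416667° lat → SW at lon -138.917°, lat -41.9583°.
Extended square 0, 1: +0·0.00833333° lon, +1·0.00416667° lat → SW at lon -138.917°, lat -41.9542°.
latitude -41.95417, longitude -138.91667.

-41.95417, -138.91667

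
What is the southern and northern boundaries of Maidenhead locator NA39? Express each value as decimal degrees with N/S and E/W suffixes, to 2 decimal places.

81.00° S, 80.00° S

Field N=13, A=0: +13·20° lon, +0·10° lat → SW at lon 80°, lat -90°.
Square 3, 9: +3·2° lon, +9·1° lat → SW at lon 86°, lat -81°.
Cell spans 2° lon × 1° lat.
south 81.00° S, north 80.00° S.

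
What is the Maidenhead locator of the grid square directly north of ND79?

NE70

Latitude square 9; +1 → 10, wraps to 0, carry into field.
Latitude field D = 3; +1 → 4 = E.
The longitude characters are unchanged.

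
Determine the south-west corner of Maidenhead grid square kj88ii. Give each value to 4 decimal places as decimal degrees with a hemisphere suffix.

Field K=10, J=9: +10·20° lon, +9·10° lat → SW at lon 20°, lat 0°.
Square 8, 8: +8·2° lon, +8·1° lat → SW at lon 36°, lat 8°.
Subsquare i=8, i=8: +8·0.0833333° lon, +8·0.0416667° lat → SW at lon 36.6667°, lat 8.33333°.
latitude 8.3333° N, longitude 36.6667° E.

8.3333° N, 36.6667° E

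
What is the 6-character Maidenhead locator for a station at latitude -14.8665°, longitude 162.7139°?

RH15id

Offset from 180°W / 90°S: lon 342.7139°, lat 75.1335°.
Field (20°×10°, letters A–R): lon ⌊342.7139/20⌋ = 17 → R; lat ⌊75.1335/10⌋ = 7 → H.
Square (2°×1°, digits 0–9): lon ⌊2.7139/2⌋ = 1; lat ⌊5.1335/1⌋ = 5.
Subsquare (5′×2.5′, letters a–x): lon ⌊0.7139/0.0833333⌋ = 8 → i; lat ⌊0.1335/0.0416667⌋ = 3 → d.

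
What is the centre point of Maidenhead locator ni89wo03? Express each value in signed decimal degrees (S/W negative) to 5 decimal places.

-0.40208, 97.83750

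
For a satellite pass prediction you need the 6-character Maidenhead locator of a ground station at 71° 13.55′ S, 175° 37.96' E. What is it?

RB78ts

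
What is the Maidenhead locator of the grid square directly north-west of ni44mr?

Longitude subsquare m = 12; −1 → 11 = l.
Latitude subsquare r = 17; +1 → 18 = s.

NI44ls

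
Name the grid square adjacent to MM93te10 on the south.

MM93td19

Latitude extended square 0; −1 → -1, wraps to 9, carry into subsquare.
Latitude subsquare e = 4; −1 → 3 = d.
The longitude characters are unchanged.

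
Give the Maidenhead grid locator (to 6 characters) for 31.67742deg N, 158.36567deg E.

Offset from 180°W / 90°S: lon 338.3657°, lat 121.6774°.
Field (20°×10°, letters A–R): 338.3657/20 → 16 → Q, 121.6774/10 → 12 → M; chars QM.
Square (2°×1°, digits 0–9): 18.3657/2 → 9, 1.6774/1 → 1; chars 91.
Subsquare (5′×2.5′, letters a–x): 0.3657/0.0833333 → 4 → e, 0.6774/0.0416667 → 16 → q; chars eq.

QM91eq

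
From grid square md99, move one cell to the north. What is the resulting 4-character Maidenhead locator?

ME90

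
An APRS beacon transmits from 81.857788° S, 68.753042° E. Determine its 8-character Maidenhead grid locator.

MA48jd04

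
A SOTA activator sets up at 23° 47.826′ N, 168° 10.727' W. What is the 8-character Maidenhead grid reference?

AL53vt81

Add 180° to longitude and 90° to latitude: 11.82122, 113.79710.
Field: 11.82122/20 → 0 → A, 113.79710/10 → 11 → L; chars AL.
Square: 11.82122/2 → 5, 3.79710/1 → 3; chars 53.
Subsquare: 1.82122/0.0833333 → 21 → v, 0.79710/0.0416667 → 19 → t; chars vt.
Extended square: 0.07122/0.00833333 → 8, 0.00543/0.00416667 → 1; chars 81.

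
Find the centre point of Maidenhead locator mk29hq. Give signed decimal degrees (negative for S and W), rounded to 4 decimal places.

19.6875, 64.6250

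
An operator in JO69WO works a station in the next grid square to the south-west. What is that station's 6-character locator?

Longitude subsquare w = 22; −1 → 21 = v.
Latitude subsquare o = 14; −1 → 13 = n.

JO69vn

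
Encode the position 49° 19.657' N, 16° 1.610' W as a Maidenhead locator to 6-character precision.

IN19xh

Shift to the Maidenhead origin (180°W, 90°S): lon 163.9732, lat 139.3276.
Field (20°×10°, letters A–R): 163.9732/20 → 8 → I, 139.3276/10 → 13 → N; chars IN.
Square (2°×1°, digits 0–9): 3.9732/2 → 1, 9.3276/1 → 9; chars 19.
Subsquare (5′×2.5′, letters a–x): 1.9732/0.0833333 → 23 → x, 0.3276/0.0416667 → 7 → h; chars xh.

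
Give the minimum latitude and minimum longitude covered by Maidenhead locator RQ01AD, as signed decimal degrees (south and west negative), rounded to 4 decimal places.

Field R=17, Q=16: +17·20° lon, +16·10° lat → SW at lon 160°, lat 70°.
Square 0, 1: +0·2° lon, +1·1° lat → SW at lon 160°, lat 71°.
Subsquare a=0, d=3: +0·0.0833333° lon, +3·0.0416667° lat → SW at lon 160°, lat 71.125°.
latitude 71.1250, longitude 160.0000.

71.1250, 160.0000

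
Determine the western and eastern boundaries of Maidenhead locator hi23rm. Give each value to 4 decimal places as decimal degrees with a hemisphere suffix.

34.5833° W, 34.5000° W

Field H=7, I=8: +7·20° lon, +8·10° lat → SW at lon -40°, lat -10°.
Square 2, 3: +2·2° lon, +3·1° lat → SW at lon -36°, lat -7°.
Subsquare r=17, m=12: +17·0.0833333° lon, +12·0.0416667° lat → SW at lon -34.5833°, lat -6.5°.
Cell spans 0.0833333° lon × 0.0416667° lat.
west 34.5833° W, east 34.5000° W.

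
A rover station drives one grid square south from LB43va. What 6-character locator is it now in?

Latitude subsquare a = 0; −1 → -1, wraps to 23 = x, carry into square.
Latitude square 3; −1 → 2.
The longitude characters are unchanged.

LB42vx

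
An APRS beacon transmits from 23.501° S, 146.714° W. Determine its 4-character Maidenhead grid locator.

Shift to the Maidenhead origin (180°W, 90°S): lon 33.29, lat 66.50.
Field: 33.29/20 → 1 → B, 66.50/10 → 6 → G; chars BG.
Square: 13.29/2 → 6, 6.50/1 → 6; chars 66.

BG66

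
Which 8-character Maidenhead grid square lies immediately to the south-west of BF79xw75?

Longitude extended square 7; −1 → 6.
Latitude extended square 5; −1 → 4.

BF79xw64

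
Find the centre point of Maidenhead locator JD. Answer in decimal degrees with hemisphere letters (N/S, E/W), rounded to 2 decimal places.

55.00° S, 10.00° E

Field J=9, D=3: +9·20° lon, +3·10° lat → SW at lon 0°, lat -60°.
Cell spans 20° lon × 10° lat. Centre is SW corner plus half of each.
latitude 55.00° S, longitude 10.00° E.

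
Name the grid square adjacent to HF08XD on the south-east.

HF18ac

Longitude subsquare x = 23; +1 → 24, wraps to 0 = a, carry into square.
Longitude square 0; +1 → 1.
Latitude subsquare d = 3; −1 → 2 = c.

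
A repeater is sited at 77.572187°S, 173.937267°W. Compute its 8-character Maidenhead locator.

AB32ak72

Offset from 180°W / 90°S: lon 6.06273°, lat 12.42781°.
Field: 6.06273/20 → 0 → A, 12.42781/10 → 1 → B; chars AB.
Square: 6.06273/2 → 3, 2.42781/1 → 2; chars 32.
Subsquare: 0.06273/0.0833333 → 0 → a, 0.42781/0.0416667 → 10 → k; chars ak.
Extended square: 0.06273/0.00833333 → 7, 0.01115/0.00416667 → 2; chars 72.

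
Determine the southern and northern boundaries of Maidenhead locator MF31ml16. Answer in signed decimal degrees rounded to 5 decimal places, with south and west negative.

-38.51667, -38.51250

Field M=12, F=5: +12·20° lon, +5·10° lat → SW at lon 60°, lat -40°.
Square 3, 1: +3·2° lon, +1·1° lat → SW at lon 66°, lat -39°.
Subsquare m=12, l=11: +12·0.0833333° lon, +11·0.0416667° lat → SW at lon 67°, lat -38.5417°.
Extended square 1, 6: +1·0.00833333° lon, +6·0.00416667° lat → SW at lon 67.0083°, lat -38.5167°.
Cell spans 0.00833333° lon × 0.00416667° lat.
south -38.51667, north -38.51250.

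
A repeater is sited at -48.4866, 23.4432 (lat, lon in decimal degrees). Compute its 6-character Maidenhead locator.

KE11rm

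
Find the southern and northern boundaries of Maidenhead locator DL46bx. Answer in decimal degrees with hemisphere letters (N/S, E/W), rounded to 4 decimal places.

Field D=3, L=11: +3·20° lon, +11·10° lat → SW at lon -120°, lat 20°.
Square 4, 6: +4·2° lon, +6·1° lat → SW at lon -112°, lat 26°.
Subsquare b=1, x=23: +1·0.0833333° lon, +23·0.0416667° lat → SW at lon -111.917°, lat 26.9583°.
Cell spans 0.0833333° lon × 0.0416667° lat.
south 26.9583° N, north 27.0000° N.

26.9583° N, 27.0000° N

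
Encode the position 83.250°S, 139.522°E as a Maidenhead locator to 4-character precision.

PA96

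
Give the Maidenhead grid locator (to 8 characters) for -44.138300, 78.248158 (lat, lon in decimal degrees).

Offset from 180°W / 90°S: lon 258.24816°, lat 45.86170°.
Field (20°×10°, letters A–R): lon ⌊258.24816/20⌋ = 12 → M; lat ⌊45.86170/10⌋ = 4 → E.
Square (2°×1°, digits 0–9): lon ⌊18.24816/2⌋ = 9; lat ⌊5.86170/1⌋ = 5.
Subsquare (5′×2.5′, letters a–x): lon ⌊0.24816/0.0833333⌋ = 2 → c; lat ⌊0.86170/0.0416667⌋ = 20 → u.
Extended square (30″×15″, digits 0–9): lon ⌊0.08149/0.00833333⌋ = 9; lat ⌊0.02837/0.00416667⌋ = 6.

ME95cu96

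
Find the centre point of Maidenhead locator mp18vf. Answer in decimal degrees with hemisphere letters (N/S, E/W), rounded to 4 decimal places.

68.2292° N, 63.7917° E

Field M=12, P=15: +12·20° lon, +15·10° lat → SW at lon 60°, lat 60°.
Square 1, 8: +1·2° lon, +8·1° lat → SW at lon 62°, lat 68°.
Subsquare v=21, f=5: +21·0.0833333° lon, +5·0.0416667° lat → SW at lon 63.75°, lat 68.2083°.
Cell spans 0.0833333° lon × 0.0416667° lat. Centre is SW corner plus half of each.
latitude 68.2292° N, longitude 63.7917° E.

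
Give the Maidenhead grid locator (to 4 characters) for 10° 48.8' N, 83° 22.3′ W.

EK80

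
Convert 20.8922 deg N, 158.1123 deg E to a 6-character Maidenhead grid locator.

Offset from 180°W / 90°S: lon 338.1123°, lat 110.8922°.
Field: 338.1123/20 → 16 → Q, 110.8922/10 → 11 → L; chars QL.
Square: 18.1123/2 → 9, 0.8922/1 → 0; chars 90.
Subsquare: 0.1123/0.0833333 → 1 → b, 0.8922/0.0416667 → 21 → v; chars bv.

QL90bv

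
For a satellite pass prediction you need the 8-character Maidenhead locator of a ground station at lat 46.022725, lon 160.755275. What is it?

RN06ja05

Shift to the Maidenhead origin (180°W, 90°S): lon 340.75527, lat 136.02273.
Field: 340.75527/20 → 17 → R, 136.02273/10 → 13 → N; chars RN.
Square: 0.75527/2 → 0, 6.02273/1 → 6; chars 06.
Subsquare: 0.75527/0.0833333 → 9 → j, 0.02273/0.0416667 → 0 → a; chars ja.
Extended square: 0.00527/0.00833333 → 0, 0.02273/0.00416667 → 5; chars 05.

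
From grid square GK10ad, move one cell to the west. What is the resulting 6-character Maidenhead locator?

Longitude subsquare a = 0; −1 → -1, wraps to 23 = x, carry into square.
Longitude square 1; −1 → 0.
The latitude characters are unchanged.

GK00xd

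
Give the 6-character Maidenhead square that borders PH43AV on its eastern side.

Longitude subsquare a = 0; +1 → 1 = b.
The latitude characters are unchanged.

PH43bv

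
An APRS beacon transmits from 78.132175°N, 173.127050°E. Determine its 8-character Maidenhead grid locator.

RQ68nd51

Add 180° to longitude and 90° to latitude: 353.12705, 168.13218.
Field (20°×10°, letters A–R): lon ⌊353.12705/20⌋ = 17 → R; lat ⌊168.13218/10⌋ = 16 → Q.
Square (2°×1°, digits 0–9): lon ⌊13.12705/2⌋ = 6; lat ⌊8.13218/1⌋ = 8.
Subsquare (5′×2.5′, letters a–x): lon ⌊1.12705/0.0833333⌋ = 13 → n; lat ⌊0.13218/0.0416667⌋ = 3 → d.
Extended square (30″×15″, digits 0–9): lon ⌊0.04372/0.00833333⌋ = 5; lat ⌊0.00718/0.00416667⌋ = 1.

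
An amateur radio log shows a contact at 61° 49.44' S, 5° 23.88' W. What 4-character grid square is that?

Add 180° to longitude and 90° to latitude: 174.60, 28.18.
Field: 174.60/20 → 8 → I, 28.18/10 → 2 → C; chars IC.
Square: 14.60/2 → 7, 8.18/1 → 8; chars 78.

IC78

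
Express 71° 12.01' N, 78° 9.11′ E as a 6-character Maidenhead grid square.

Shift to the Maidenhead origin (180°W, 90°S): lon 258.1518, lat 161.2002.
Field: lon ⌊258.1518/20⌋ = 12 → M; lat ⌊161.2002/10⌋ = 16 → Q.
Square: lon ⌊18.1518/2⌋ = 9; lat ⌊1.2002/1⌋ = 1.
Subsquare: lon ⌊0.1518/0.0833333⌋ = 1 → b; lat ⌊0.2002/0.0416667⌋ = 4 → e.

MQ91be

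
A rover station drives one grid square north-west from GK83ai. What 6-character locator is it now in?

GK73xj

Longitude subsquare a = 0; −1 → -1, wraps to 23 = x, carry into square.
Longitude square 8; −1 → 7.
Latitude subsquare i = 8; +1 → 9 = j.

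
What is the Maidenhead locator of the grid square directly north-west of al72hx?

AL73ga

Longitude subsquare h = 7; −1 → 6 = g.
Latitude subsquare x = 23; +1 → 24, wraps to 0 = a, carry into square.
Latitude square 2; +1 → 3.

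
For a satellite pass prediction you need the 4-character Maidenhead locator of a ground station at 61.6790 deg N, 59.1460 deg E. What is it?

LP91

Shift to the Maidenhead origin (180°W, 90°S): lon 239.15, lat 151.68.
Field (20°×10°, letters A–R): 239.15/20 → 11 → L, 151.68/10 → 15 → P; chars LP.
Square (2°×1°, digits 0–9): 19.15/2 → 9, 1.68/1 → 1; chars 91.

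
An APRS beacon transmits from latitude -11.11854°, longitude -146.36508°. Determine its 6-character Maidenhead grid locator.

BH68tv

Shift to the Maidenhead origin (180°W, 90°S): lon 33.6349, lat 78.8815.
Field (20°×10°, letters A–R): 33.6349/20 → 1 → B, 78.8815/10 → 7 → H; chars BH.
Square (2°×1°, digits 0–9): 13.6349/2 → 6, 8.8815/1 → 8; chars 68.
Subsquare (5′×2.5′, letters a–x): 1.6349/0.0833333 → 19 → t, 0.8815/0.0416667 → 21 → v; chars tv.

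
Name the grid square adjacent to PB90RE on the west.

PB90qe

Longitude subsquare r = 17; −1 → 16 = q.
The latitude characters are unchanged.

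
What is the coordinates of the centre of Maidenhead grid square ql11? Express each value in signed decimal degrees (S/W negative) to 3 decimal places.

21.500, 143.000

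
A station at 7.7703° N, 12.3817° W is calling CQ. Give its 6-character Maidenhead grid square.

Shift to the Maidenhead origin (180°W, 90°S): lon 167.6183, lat 97.7703.
Field: lon ⌊167.6183/20⌋ = 8 → I; lat ⌊97.7703/10⌋ = 9 → J.
Square: lon ⌊7.6183/2⌋ = 3; lat ⌊7.7703/1⌋ = 7.
Subsquare: lon ⌊1.6183/0.0833333⌋ = 19 → t; lat ⌊0.7703/0.0416667⌋ = 18 → s.

IJ37ts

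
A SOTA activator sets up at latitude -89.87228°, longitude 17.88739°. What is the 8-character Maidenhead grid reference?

JA80wd60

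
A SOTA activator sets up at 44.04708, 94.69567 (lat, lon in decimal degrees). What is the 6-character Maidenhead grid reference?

NN74ib

Add 180° to longitude and 90° to latitude: 274.6957, 134.0471.
Field (20°×10°, letters A–R): 274.6957/20 → 13 → N, 134.0471/10 → 13 → N; chars NN.
Square (2°×1°, digits 0–9): 14.6957/2 → 7, 4.0471/1 → 4; chars 74.
Subsquare (5′×2.5′, letters a–x): 0.6957/0.0833333 → 8 → i, 0.0471/0.0416667 → 1 → b; chars ib.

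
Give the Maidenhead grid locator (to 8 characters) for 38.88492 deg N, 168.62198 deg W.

AM58qv52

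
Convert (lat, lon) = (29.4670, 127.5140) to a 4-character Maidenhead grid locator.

Offset from 180°W / 90°S: lon 307.51°, lat 119.47°.
Field: lon ⌊307.51/20⌋ = 15 → P; lat ⌊119.47/10⌋ = 11 → L.
Square: lon ⌊7.51/2⌋ = 3; lat ⌊9.47/1⌋ = 9.

PL39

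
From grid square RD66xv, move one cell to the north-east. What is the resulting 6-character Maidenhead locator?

Longitude subsquare x = 23; +1 → 24, wraps to 0 = a, carry into square.
Longitude square 6; +1 → 7.
Latitude subsquare v = 21; +1 → 22 = w.

RD76aw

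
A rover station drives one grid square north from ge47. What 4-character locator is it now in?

Latitude square 7; +1 → 8.
The longitude characters are unchanged.

GE48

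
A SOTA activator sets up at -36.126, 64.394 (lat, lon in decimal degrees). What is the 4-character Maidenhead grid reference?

MF23

Add 180° to longitude and 90° to latitude: 244.39, 53.87.
Field (20°×10°, letters A–R): lon ⌊244.39/20⌋ = 12 → M; lat ⌊53.87/10⌋ = 5 → F.
Square (2°×1°, digits 0–9): lon ⌊4.39/2⌋ = 2; lat ⌊3.87/1⌋ = 3.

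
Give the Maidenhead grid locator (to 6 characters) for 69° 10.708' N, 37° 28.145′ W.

Add 180° to longitude and 90° to latitude: 142.5309, 159.1785.
Field: lon ⌊142.5309/20⌋ = 7 → H; lat ⌊159.1785/10⌋ = 15 → P.
Square: lon ⌊2.5309/2⌋ = 1; lat ⌊9.1785/1⌋ = 9.
Subsquare: lon ⌊0.5309/0.0833333⌋ = 6 → g; lat ⌊0.1785/0.0416667⌋ = 4 → e.

HP19ge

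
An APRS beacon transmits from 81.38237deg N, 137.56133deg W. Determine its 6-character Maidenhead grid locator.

Offset from 180°W / 90°S: lon 42.4387°, lat 171.3824°.
Field: 42.4387/20 → 2 → C, 171.3824/10 → 17 → R; chars CR.
Square: 2.4387/2 → 1, 1.3824/1 → 1; chars 11.
Subsquare: 0.4387/0.0833333 → 5 → f, 0.3824/0.0416667 → 9 → j; chars fj.

CR11fj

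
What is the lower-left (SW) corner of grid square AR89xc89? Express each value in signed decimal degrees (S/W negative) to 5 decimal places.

89.12083, -162.01667

Field A=0, R=17: +0·20° lon, +17·10° lat → SW at lon -180°, lat 80°.
Square 8, 9: +8·2° lon, +9·1° lat → SW at lon -164°, lat 89°.
Subsquare x=23, c=2: +23·0.0833333° lon, +2·0.0416667° lat → SW at lon -162.083°, lat 89.0833°.
Extended square 8, 9: +8·0.00833333° lon, +9·0.00416667° lat → SW at lon -162.017°, lat 89.1208°.
latitude 89.12083, longitude -162.01667.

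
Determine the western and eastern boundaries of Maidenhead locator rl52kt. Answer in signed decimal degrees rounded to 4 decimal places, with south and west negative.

170.8333, 170.9167

Field R=17, L=11: +17·20° lon, +11·10° lat → SW at lon 160°, lat 20°.
Square 5, 2: +5·2° lon, +2·1° lat → SW at lon 170°, lat 22°.
Subsquare k=10, t=19: +10·0.0833333° lon, +19·0.0416667° lat → SW at lon 170.833°, lat 22.7917°.
Cell spans 0.0833333° lon × 0.0416667° lat.
west 170.8333, east 170.9167.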